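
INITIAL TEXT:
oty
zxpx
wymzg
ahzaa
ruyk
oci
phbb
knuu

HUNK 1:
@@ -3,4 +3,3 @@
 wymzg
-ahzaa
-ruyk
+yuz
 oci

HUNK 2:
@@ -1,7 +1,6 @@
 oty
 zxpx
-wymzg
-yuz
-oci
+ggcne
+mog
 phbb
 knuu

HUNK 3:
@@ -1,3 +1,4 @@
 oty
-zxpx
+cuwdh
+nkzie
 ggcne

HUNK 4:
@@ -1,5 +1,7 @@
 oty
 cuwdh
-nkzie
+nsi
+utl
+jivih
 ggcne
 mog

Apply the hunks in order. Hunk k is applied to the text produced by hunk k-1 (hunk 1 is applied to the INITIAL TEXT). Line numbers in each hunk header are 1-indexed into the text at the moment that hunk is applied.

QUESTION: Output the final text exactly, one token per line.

Hunk 1: at line 3 remove [ahzaa,ruyk] add [yuz] -> 7 lines: oty zxpx wymzg yuz oci phbb knuu
Hunk 2: at line 1 remove [wymzg,yuz,oci] add [ggcne,mog] -> 6 lines: oty zxpx ggcne mog phbb knuu
Hunk 3: at line 1 remove [zxpx] add [cuwdh,nkzie] -> 7 lines: oty cuwdh nkzie ggcne mog phbb knuu
Hunk 4: at line 1 remove [nkzie] add [nsi,utl,jivih] -> 9 lines: oty cuwdh nsi utl jivih ggcne mog phbb knuu

Answer: oty
cuwdh
nsi
utl
jivih
ggcne
mog
phbb
knuu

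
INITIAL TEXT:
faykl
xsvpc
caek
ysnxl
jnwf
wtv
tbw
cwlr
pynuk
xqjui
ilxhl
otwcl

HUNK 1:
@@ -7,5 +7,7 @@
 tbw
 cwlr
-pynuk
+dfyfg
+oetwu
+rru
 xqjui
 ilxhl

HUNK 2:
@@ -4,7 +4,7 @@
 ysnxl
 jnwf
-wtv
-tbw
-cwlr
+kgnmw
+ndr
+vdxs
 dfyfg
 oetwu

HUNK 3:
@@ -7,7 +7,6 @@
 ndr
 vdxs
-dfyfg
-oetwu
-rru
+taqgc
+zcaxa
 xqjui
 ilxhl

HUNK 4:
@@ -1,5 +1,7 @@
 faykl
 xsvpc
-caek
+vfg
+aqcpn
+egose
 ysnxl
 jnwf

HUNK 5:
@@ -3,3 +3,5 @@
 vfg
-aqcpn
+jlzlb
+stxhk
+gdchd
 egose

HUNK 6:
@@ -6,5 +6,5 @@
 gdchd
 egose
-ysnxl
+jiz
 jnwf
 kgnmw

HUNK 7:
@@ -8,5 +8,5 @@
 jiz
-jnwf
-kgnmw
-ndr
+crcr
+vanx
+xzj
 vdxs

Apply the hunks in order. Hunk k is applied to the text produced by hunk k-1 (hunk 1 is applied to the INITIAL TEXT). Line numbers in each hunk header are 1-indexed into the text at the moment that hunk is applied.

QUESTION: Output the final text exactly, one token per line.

Hunk 1: at line 7 remove [pynuk] add [dfyfg,oetwu,rru] -> 14 lines: faykl xsvpc caek ysnxl jnwf wtv tbw cwlr dfyfg oetwu rru xqjui ilxhl otwcl
Hunk 2: at line 4 remove [wtv,tbw,cwlr] add [kgnmw,ndr,vdxs] -> 14 lines: faykl xsvpc caek ysnxl jnwf kgnmw ndr vdxs dfyfg oetwu rru xqjui ilxhl otwcl
Hunk 3: at line 7 remove [dfyfg,oetwu,rru] add [taqgc,zcaxa] -> 13 lines: faykl xsvpc caek ysnxl jnwf kgnmw ndr vdxs taqgc zcaxa xqjui ilxhl otwcl
Hunk 4: at line 1 remove [caek] add [vfg,aqcpn,egose] -> 15 lines: faykl xsvpc vfg aqcpn egose ysnxl jnwf kgnmw ndr vdxs taqgc zcaxa xqjui ilxhl otwcl
Hunk 5: at line 3 remove [aqcpn] add [jlzlb,stxhk,gdchd] -> 17 lines: faykl xsvpc vfg jlzlb stxhk gdchd egose ysnxl jnwf kgnmw ndr vdxs taqgc zcaxa xqjui ilxhl otwcl
Hunk 6: at line 6 remove [ysnxl] add [jiz] -> 17 lines: faykl xsvpc vfg jlzlb stxhk gdchd egose jiz jnwf kgnmw ndr vdxs taqgc zcaxa xqjui ilxhl otwcl
Hunk 7: at line 8 remove [jnwf,kgnmw,ndr] add [crcr,vanx,xzj] -> 17 lines: faykl xsvpc vfg jlzlb stxhk gdchd egose jiz crcr vanx xzj vdxs taqgc zcaxa xqjui ilxhl otwcl

Answer: faykl
xsvpc
vfg
jlzlb
stxhk
gdchd
egose
jiz
crcr
vanx
xzj
vdxs
taqgc
zcaxa
xqjui
ilxhl
otwcl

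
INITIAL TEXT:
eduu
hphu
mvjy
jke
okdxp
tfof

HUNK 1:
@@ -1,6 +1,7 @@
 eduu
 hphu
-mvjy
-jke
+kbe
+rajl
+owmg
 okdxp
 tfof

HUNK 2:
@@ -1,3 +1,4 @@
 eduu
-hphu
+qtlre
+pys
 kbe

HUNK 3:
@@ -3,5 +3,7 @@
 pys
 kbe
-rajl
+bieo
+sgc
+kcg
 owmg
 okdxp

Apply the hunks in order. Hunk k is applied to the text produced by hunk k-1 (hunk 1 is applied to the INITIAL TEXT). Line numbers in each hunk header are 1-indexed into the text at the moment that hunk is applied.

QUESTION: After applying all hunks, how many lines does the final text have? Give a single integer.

Hunk 1: at line 1 remove [mvjy,jke] add [kbe,rajl,owmg] -> 7 lines: eduu hphu kbe rajl owmg okdxp tfof
Hunk 2: at line 1 remove [hphu] add [qtlre,pys] -> 8 lines: eduu qtlre pys kbe rajl owmg okdxp tfof
Hunk 3: at line 3 remove [rajl] add [bieo,sgc,kcg] -> 10 lines: eduu qtlre pys kbe bieo sgc kcg owmg okdxp tfof
Final line count: 10

Answer: 10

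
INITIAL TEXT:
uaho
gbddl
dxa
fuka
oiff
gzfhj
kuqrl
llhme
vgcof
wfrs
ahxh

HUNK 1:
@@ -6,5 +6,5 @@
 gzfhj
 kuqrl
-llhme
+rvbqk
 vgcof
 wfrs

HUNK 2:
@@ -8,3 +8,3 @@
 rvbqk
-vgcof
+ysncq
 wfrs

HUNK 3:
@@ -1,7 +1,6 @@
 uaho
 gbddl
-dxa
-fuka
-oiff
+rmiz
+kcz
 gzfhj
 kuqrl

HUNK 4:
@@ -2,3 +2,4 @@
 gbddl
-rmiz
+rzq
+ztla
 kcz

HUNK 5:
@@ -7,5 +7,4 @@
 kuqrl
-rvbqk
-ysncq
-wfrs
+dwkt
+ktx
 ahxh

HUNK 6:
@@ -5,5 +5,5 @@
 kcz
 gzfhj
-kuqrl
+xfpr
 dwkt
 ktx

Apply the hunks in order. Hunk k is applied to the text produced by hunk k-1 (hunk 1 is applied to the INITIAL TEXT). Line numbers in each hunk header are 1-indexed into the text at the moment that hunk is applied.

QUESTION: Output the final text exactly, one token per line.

Hunk 1: at line 6 remove [llhme] add [rvbqk] -> 11 lines: uaho gbddl dxa fuka oiff gzfhj kuqrl rvbqk vgcof wfrs ahxh
Hunk 2: at line 8 remove [vgcof] add [ysncq] -> 11 lines: uaho gbddl dxa fuka oiff gzfhj kuqrl rvbqk ysncq wfrs ahxh
Hunk 3: at line 1 remove [dxa,fuka,oiff] add [rmiz,kcz] -> 10 lines: uaho gbddl rmiz kcz gzfhj kuqrl rvbqk ysncq wfrs ahxh
Hunk 4: at line 2 remove [rmiz] add [rzq,ztla] -> 11 lines: uaho gbddl rzq ztla kcz gzfhj kuqrl rvbqk ysncq wfrs ahxh
Hunk 5: at line 7 remove [rvbqk,ysncq,wfrs] add [dwkt,ktx] -> 10 lines: uaho gbddl rzq ztla kcz gzfhj kuqrl dwkt ktx ahxh
Hunk 6: at line 5 remove [kuqrl] add [xfpr] -> 10 lines: uaho gbddl rzq ztla kcz gzfhj xfpr dwkt ktx ahxh

Answer: uaho
gbddl
rzq
ztla
kcz
gzfhj
xfpr
dwkt
ktx
ahxh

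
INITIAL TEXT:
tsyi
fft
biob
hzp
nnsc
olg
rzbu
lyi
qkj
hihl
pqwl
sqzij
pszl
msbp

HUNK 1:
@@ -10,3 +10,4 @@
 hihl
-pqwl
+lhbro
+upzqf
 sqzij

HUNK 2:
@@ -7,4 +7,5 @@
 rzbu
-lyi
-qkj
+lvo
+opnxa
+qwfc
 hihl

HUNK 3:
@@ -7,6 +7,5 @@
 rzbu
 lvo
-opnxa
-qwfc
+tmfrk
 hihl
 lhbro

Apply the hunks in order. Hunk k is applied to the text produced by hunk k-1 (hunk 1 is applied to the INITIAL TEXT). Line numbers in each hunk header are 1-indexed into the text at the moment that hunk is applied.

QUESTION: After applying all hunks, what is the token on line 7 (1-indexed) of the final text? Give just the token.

Answer: rzbu

Derivation:
Hunk 1: at line 10 remove [pqwl] add [lhbro,upzqf] -> 15 lines: tsyi fft biob hzp nnsc olg rzbu lyi qkj hihl lhbro upzqf sqzij pszl msbp
Hunk 2: at line 7 remove [lyi,qkj] add [lvo,opnxa,qwfc] -> 16 lines: tsyi fft biob hzp nnsc olg rzbu lvo opnxa qwfc hihl lhbro upzqf sqzij pszl msbp
Hunk 3: at line 7 remove [opnxa,qwfc] add [tmfrk] -> 15 lines: tsyi fft biob hzp nnsc olg rzbu lvo tmfrk hihl lhbro upzqf sqzij pszl msbp
Final line 7: rzbu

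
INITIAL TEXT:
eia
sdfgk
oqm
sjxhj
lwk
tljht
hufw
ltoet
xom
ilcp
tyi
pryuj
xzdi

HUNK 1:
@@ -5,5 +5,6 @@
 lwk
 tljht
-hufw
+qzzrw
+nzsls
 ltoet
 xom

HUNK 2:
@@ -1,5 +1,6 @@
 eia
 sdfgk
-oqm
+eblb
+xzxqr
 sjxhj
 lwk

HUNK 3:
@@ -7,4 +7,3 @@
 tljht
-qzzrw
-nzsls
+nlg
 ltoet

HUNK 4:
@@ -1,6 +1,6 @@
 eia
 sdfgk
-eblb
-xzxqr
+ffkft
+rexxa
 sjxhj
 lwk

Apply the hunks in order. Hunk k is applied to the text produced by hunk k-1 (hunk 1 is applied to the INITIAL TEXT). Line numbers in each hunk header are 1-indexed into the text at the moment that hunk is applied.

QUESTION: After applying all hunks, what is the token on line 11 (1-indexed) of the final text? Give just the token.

Answer: ilcp

Derivation:
Hunk 1: at line 5 remove [hufw] add [qzzrw,nzsls] -> 14 lines: eia sdfgk oqm sjxhj lwk tljht qzzrw nzsls ltoet xom ilcp tyi pryuj xzdi
Hunk 2: at line 1 remove [oqm] add [eblb,xzxqr] -> 15 lines: eia sdfgk eblb xzxqr sjxhj lwk tljht qzzrw nzsls ltoet xom ilcp tyi pryuj xzdi
Hunk 3: at line 7 remove [qzzrw,nzsls] add [nlg] -> 14 lines: eia sdfgk eblb xzxqr sjxhj lwk tljht nlg ltoet xom ilcp tyi pryuj xzdi
Hunk 4: at line 1 remove [eblb,xzxqr] add [ffkft,rexxa] -> 14 lines: eia sdfgk ffkft rexxa sjxhj lwk tljht nlg ltoet xom ilcp tyi pryuj xzdi
Final line 11: ilcp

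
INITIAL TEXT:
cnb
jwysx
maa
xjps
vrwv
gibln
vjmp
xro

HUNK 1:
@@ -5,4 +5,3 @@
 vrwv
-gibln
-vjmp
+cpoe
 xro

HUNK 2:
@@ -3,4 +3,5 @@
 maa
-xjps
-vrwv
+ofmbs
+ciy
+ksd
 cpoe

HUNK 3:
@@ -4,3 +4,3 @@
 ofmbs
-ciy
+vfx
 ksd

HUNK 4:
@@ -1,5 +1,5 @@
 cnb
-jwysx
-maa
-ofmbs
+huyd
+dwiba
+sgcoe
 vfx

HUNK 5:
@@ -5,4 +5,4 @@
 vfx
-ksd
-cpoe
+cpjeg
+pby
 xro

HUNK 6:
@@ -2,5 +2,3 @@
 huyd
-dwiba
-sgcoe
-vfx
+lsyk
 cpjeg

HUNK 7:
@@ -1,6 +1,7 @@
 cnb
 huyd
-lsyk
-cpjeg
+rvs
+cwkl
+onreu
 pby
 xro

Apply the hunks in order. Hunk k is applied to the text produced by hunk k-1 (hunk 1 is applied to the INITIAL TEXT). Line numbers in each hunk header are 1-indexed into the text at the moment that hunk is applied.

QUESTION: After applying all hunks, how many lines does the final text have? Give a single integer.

Hunk 1: at line 5 remove [gibln,vjmp] add [cpoe] -> 7 lines: cnb jwysx maa xjps vrwv cpoe xro
Hunk 2: at line 3 remove [xjps,vrwv] add [ofmbs,ciy,ksd] -> 8 lines: cnb jwysx maa ofmbs ciy ksd cpoe xro
Hunk 3: at line 4 remove [ciy] add [vfx] -> 8 lines: cnb jwysx maa ofmbs vfx ksd cpoe xro
Hunk 4: at line 1 remove [jwysx,maa,ofmbs] add [huyd,dwiba,sgcoe] -> 8 lines: cnb huyd dwiba sgcoe vfx ksd cpoe xro
Hunk 5: at line 5 remove [ksd,cpoe] add [cpjeg,pby] -> 8 lines: cnb huyd dwiba sgcoe vfx cpjeg pby xro
Hunk 6: at line 2 remove [dwiba,sgcoe,vfx] add [lsyk] -> 6 lines: cnb huyd lsyk cpjeg pby xro
Hunk 7: at line 1 remove [lsyk,cpjeg] add [rvs,cwkl,onreu] -> 7 lines: cnb huyd rvs cwkl onreu pby xro
Final line count: 7

Answer: 7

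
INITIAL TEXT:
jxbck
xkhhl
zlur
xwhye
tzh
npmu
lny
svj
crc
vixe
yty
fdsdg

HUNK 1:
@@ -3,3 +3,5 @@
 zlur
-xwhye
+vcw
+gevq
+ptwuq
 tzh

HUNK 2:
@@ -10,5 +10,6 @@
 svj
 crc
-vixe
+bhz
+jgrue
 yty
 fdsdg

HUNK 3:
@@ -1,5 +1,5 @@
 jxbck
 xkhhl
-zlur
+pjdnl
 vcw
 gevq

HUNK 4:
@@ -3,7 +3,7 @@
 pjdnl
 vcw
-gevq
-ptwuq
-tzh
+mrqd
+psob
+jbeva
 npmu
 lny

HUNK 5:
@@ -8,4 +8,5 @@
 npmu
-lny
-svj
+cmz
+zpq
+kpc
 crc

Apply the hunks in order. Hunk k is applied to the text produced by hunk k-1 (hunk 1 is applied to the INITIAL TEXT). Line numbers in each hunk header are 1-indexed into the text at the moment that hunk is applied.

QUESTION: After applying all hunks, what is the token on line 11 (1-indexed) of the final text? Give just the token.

Hunk 1: at line 3 remove [xwhye] add [vcw,gevq,ptwuq] -> 14 lines: jxbck xkhhl zlur vcw gevq ptwuq tzh npmu lny svj crc vixe yty fdsdg
Hunk 2: at line 10 remove [vixe] add [bhz,jgrue] -> 15 lines: jxbck xkhhl zlur vcw gevq ptwuq tzh npmu lny svj crc bhz jgrue yty fdsdg
Hunk 3: at line 1 remove [zlur] add [pjdnl] -> 15 lines: jxbck xkhhl pjdnl vcw gevq ptwuq tzh npmu lny svj crc bhz jgrue yty fdsdg
Hunk 4: at line 3 remove [gevq,ptwuq,tzh] add [mrqd,psob,jbeva] -> 15 lines: jxbck xkhhl pjdnl vcw mrqd psob jbeva npmu lny svj crc bhz jgrue yty fdsdg
Hunk 5: at line 8 remove [lny,svj] add [cmz,zpq,kpc] -> 16 lines: jxbck xkhhl pjdnl vcw mrqd psob jbeva npmu cmz zpq kpc crc bhz jgrue yty fdsdg
Final line 11: kpc

Answer: kpc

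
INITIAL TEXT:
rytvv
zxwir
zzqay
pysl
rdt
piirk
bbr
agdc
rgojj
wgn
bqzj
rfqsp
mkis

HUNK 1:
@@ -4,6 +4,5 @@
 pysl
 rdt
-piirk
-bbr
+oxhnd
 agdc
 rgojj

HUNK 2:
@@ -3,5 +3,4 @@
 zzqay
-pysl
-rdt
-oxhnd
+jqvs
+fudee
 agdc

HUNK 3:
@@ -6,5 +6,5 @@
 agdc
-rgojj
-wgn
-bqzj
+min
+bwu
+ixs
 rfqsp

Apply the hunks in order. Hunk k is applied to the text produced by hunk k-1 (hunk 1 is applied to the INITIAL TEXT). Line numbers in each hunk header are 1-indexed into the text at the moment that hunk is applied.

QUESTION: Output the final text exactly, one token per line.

Hunk 1: at line 4 remove [piirk,bbr] add [oxhnd] -> 12 lines: rytvv zxwir zzqay pysl rdt oxhnd agdc rgojj wgn bqzj rfqsp mkis
Hunk 2: at line 3 remove [pysl,rdt,oxhnd] add [jqvs,fudee] -> 11 lines: rytvv zxwir zzqay jqvs fudee agdc rgojj wgn bqzj rfqsp mkis
Hunk 3: at line 6 remove [rgojj,wgn,bqzj] add [min,bwu,ixs] -> 11 lines: rytvv zxwir zzqay jqvs fudee agdc min bwu ixs rfqsp mkis

Answer: rytvv
zxwir
zzqay
jqvs
fudee
agdc
min
bwu
ixs
rfqsp
mkis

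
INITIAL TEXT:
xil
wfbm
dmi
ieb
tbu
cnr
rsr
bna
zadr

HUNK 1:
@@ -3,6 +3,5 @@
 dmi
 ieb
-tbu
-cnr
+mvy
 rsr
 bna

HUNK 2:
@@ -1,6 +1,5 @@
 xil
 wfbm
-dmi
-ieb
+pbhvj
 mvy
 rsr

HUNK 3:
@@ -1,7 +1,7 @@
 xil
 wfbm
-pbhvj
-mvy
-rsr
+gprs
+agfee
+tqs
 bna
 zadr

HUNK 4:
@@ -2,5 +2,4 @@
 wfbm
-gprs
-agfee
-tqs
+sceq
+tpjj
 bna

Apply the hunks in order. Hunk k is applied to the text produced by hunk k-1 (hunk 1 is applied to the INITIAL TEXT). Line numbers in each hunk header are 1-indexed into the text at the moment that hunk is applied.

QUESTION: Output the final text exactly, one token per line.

Answer: xil
wfbm
sceq
tpjj
bna
zadr

Derivation:
Hunk 1: at line 3 remove [tbu,cnr] add [mvy] -> 8 lines: xil wfbm dmi ieb mvy rsr bna zadr
Hunk 2: at line 1 remove [dmi,ieb] add [pbhvj] -> 7 lines: xil wfbm pbhvj mvy rsr bna zadr
Hunk 3: at line 1 remove [pbhvj,mvy,rsr] add [gprs,agfee,tqs] -> 7 lines: xil wfbm gprs agfee tqs bna zadr
Hunk 4: at line 2 remove [gprs,agfee,tqs] add [sceq,tpjj] -> 6 lines: xil wfbm sceq tpjj bna zadr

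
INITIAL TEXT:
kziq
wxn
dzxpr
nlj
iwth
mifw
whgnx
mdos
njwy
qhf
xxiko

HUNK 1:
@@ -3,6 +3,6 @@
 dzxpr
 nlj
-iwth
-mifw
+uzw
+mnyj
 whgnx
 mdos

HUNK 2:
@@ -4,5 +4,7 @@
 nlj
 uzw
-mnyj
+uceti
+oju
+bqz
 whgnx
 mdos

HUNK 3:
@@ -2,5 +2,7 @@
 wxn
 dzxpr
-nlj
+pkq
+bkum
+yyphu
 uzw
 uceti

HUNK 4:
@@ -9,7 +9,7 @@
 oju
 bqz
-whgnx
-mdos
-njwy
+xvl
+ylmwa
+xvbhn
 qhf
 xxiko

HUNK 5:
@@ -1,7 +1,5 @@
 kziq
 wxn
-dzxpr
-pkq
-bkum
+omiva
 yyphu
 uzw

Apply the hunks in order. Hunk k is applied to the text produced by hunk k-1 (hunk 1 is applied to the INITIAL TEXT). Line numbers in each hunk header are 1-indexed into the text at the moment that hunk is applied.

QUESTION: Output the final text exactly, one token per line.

Answer: kziq
wxn
omiva
yyphu
uzw
uceti
oju
bqz
xvl
ylmwa
xvbhn
qhf
xxiko

Derivation:
Hunk 1: at line 3 remove [iwth,mifw] add [uzw,mnyj] -> 11 lines: kziq wxn dzxpr nlj uzw mnyj whgnx mdos njwy qhf xxiko
Hunk 2: at line 4 remove [mnyj] add [uceti,oju,bqz] -> 13 lines: kziq wxn dzxpr nlj uzw uceti oju bqz whgnx mdos njwy qhf xxiko
Hunk 3: at line 2 remove [nlj] add [pkq,bkum,yyphu] -> 15 lines: kziq wxn dzxpr pkq bkum yyphu uzw uceti oju bqz whgnx mdos njwy qhf xxiko
Hunk 4: at line 9 remove [whgnx,mdos,njwy] add [xvl,ylmwa,xvbhn] -> 15 lines: kziq wxn dzxpr pkq bkum yyphu uzw uceti oju bqz xvl ylmwa xvbhn qhf xxiko
Hunk 5: at line 1 remove [dzxpr,pkq,bkum] add [omiva] -> 13 lines: kziq wxn omiva yyphu uzw uceti oju bqz xvl ylmwa xvbhn qhf xxiko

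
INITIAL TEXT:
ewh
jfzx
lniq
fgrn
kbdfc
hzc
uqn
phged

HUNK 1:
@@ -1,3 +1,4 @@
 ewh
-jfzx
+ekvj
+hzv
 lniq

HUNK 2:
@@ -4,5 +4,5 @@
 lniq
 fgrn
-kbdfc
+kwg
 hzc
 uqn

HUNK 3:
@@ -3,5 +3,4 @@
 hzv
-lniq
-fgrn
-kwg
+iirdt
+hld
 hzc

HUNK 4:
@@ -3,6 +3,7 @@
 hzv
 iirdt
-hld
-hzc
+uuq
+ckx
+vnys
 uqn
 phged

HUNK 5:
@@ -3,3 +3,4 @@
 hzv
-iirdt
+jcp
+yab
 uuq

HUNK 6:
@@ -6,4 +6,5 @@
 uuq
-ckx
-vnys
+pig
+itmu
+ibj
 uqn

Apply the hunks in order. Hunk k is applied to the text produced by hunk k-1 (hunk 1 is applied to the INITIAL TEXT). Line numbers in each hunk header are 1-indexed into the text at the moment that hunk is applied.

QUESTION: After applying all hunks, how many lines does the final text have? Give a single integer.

Hunk 1: at line 1 remove [jfzx] add [ekvj,hzv] -> 9 lines: ewh ekvj hzv lniq fgrn kbdfc hzc uqn phged
Hunk 2: at line 4 remove [kbdfc] add [kwg] -> 9 lines: ewh ekvj hzv lniq fgrn kwg hzc uqn phged
Hunk 3: at line 3 remove [lniq,fgrn,kwg] add [iirdt,hld] -> 8 lines: ewh ekvj hzv iirdt hld hzc uqn phged
Hunk 4: at line 3 remove [hld,hzc] add [uuq,ckx,vnys] -> 9 lines: ewh ekvj hzv iirdt uuq ckx vnys uqn phged
Hunk 5: at line 3 remove [iirdt] add [jcp,yab] -> 10 lines: ewh ekvj hzv jcp yab uuq ckx vnys uqn phged
Hunk 6: at line 6 remove [ckx,vnys] add [pig,itmu,ibj] -> 11 lines: ewh ekvj hzv jcp yab uuq pig itmu ibj uqn phged
Final line count: 11

Answer: 11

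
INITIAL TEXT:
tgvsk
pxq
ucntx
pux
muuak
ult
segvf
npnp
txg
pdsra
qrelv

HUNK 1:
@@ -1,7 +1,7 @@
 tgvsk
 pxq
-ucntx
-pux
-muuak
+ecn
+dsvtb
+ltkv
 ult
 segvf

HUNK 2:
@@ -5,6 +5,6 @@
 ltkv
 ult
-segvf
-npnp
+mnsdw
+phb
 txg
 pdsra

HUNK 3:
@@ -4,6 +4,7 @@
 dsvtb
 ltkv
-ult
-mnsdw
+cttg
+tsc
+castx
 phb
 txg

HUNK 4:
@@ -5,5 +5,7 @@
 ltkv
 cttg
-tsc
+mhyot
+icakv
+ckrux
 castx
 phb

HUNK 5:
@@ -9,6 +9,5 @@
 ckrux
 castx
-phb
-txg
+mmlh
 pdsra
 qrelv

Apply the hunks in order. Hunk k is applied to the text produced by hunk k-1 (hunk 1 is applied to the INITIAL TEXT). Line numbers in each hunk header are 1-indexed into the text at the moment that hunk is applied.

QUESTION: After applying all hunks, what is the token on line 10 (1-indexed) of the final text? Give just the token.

Hunk 1: at line 1 remove [ucntx,pux,muuak] add [ecn,dsvtb,ltkv] -> 11 lines: tgvsk pxq ecn dsvtb ltkv ult segvf npnp txg pdsra qrelv
Hunk 2: at line 5 remove [segvf,npnp] add [mnsdw,phb] -> 11 lines: tgvsk pxq ecn dsvtb ltkv ult mnsdw phb txg pdsra qrelv
Hunk 3: at line 4 remove [ult,mnsdw] add [cttg,tsc,castx] -> 12 lines: tgvsk pxq ecn dsvtb ltkv cttg tsc castx phb txg pdsra qrelv
Hunk 4: at line 5 remove [tsc] add [mhyot,icakv,ckrux] -> 14 lines: tgvsk pxq ecn dsvtb ltkv cttg mhyot icakv ckrux castx phb txg pdsra qrelv
Hunk 5: at line 9 remove [phb,txg] add [mmlh] -> 13 lines: tgvsk pxq ecn dsvtb ltkv cttg mhyot icakv ckrux castx mmlh pdsra qrelv
Final line 10: castx

Answer: castx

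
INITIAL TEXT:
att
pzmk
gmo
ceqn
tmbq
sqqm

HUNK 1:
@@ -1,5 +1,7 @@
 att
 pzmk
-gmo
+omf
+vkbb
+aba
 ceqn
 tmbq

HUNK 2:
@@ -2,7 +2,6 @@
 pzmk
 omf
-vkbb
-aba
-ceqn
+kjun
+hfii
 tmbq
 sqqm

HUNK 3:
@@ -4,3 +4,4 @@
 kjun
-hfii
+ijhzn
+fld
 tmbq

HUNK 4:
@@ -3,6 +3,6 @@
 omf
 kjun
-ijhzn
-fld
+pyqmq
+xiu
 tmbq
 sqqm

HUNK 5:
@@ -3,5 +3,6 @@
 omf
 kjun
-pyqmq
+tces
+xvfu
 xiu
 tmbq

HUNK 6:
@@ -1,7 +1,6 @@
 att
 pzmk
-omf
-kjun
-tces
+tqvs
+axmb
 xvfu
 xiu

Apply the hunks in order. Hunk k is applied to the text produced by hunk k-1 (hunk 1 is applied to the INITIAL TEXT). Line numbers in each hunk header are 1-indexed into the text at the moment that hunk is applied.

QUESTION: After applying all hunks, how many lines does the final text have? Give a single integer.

Hunk 1: at line 1 remove [gmo] add [omf,vkbb,aba] -> 8 lines: att pzmk omf vkbb aba ceqn tmbq sqqm
Hunk 2: at line 2 remove [vkbb,aba,ceqn] add [kjun,hfii] -> 7 lines: att pzmk omf kjun hfii tmbq sqqm
Hunk 3: at line 4 remove [hfii] add [ijhzn,fld] -> 8 lines: att pzmk omf kjun ijhzn fld tmbq sqqm
Hunk 4: at line 3 remove [ijhzn,fld] add [pyqmq,xiu] -> 8 lines: att pzmk omf kjun pyqmq xiu tmbq sqqm
Hunk 5: at line 3 remove [pyqmq] add [tces,xvfu] -> 9 lines: att pzmk omf kjun tces xvfu xiu tmbq sqqm
Hunk 6: at line 1 remove [omf,kjun,tces] add [tqvs,axmb] -> 8 lines: att pzmk tqvs axmb xvfu xiu tmbq sqqm
Final line count: 8

Answer: 8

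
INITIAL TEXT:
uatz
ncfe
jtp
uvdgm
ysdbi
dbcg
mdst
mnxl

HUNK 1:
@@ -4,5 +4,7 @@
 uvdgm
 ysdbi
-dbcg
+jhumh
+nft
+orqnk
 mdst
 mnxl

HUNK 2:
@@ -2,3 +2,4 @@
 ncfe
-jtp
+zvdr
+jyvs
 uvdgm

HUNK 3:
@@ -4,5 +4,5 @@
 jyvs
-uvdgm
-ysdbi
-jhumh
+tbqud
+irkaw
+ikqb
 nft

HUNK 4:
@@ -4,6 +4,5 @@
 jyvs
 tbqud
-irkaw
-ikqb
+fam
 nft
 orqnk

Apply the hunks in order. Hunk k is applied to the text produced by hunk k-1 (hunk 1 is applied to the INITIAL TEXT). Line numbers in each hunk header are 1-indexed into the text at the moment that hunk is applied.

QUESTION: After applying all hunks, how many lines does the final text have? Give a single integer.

Answer: 10

Derivation:
Hunk 1: at line 4 remove [dbcg] add [jhumh,nft,orqnk] -> 10 lines: uatz ncfe jtp uvdgm ysdbi jhumh nft orqnk mdst mnxl
Hunk 2: at line 2 remove [jtp] add [zvdr,jyvs] -> 11 lines: uatz ncfe zvdr jyvs uvdgm ysdbi jhumh nft orqnk mdst mnxl
Hunk 3: at line 4 remove [uvdgm,ysdbi,jhumh] add [tbqud,irkaw,ikqb] -> 11 lines: uatz ncfe zvdr jyvs tbqud irkaw ikqb nft orqnk mdst mnxl
Hunk 4: at line 4 remove [irkaw,ikqb] add [fam] -> 10 lines: uatz ncfe zvdr jyvs tbqud fam nft orqnk mdst mnxl
Final line count: 10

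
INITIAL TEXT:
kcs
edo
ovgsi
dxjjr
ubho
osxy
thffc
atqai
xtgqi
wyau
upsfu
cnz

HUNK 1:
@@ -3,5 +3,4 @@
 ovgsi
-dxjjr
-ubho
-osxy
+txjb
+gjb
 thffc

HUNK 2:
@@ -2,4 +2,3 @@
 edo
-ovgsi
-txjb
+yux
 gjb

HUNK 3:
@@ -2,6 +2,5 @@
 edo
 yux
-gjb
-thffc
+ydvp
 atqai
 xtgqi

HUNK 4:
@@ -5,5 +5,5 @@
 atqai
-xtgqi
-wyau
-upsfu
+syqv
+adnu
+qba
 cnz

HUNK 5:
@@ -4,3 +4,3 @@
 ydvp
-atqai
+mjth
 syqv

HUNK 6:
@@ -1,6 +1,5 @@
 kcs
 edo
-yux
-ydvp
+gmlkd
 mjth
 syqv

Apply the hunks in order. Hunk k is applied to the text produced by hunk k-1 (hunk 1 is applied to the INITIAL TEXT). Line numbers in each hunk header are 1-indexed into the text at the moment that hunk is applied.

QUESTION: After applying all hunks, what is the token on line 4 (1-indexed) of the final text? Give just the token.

Hunk 1: at line 3 remove [dxjjr,ubho,osxy] add [txjb,gjb] -> 11 lines: kcs edo ovgsi txjb gjb thffc atqai xtgqi wyau upsfu cnz
Hunk 2: at line 2 remove [ovgsi,txjb] add [yux] -> 10 lines: kcs edo yux gjb thffc atqai xtgqi wyau upsfu cnz
Hunk 3: at line 2 remove [gjb,thffc] add [ydvp] -> 9 lines: kcs edo yux ydvp atqai xtgqi wyau upsfu cnz
Hunk 4: at line 5 remove [xtgqi,wyau,upsfu] add [syqv,adnu,qba] -> 9 lines: kcs edo yux ydvp atqai syqv adnu qba cnz
Hunk 5: at line 4 remove [atqai] add [mjth] -> 9 lines: kcs edo yux ydvp mjth syqv adnu qba cnz
Hunk 6: at line 1 remove [yux,ydvp] add [gmlkd] -> 8 lines: kcs edo gmlkd mjth syqv adnu qba cnz
Final line 4: mjth

Answer: mjth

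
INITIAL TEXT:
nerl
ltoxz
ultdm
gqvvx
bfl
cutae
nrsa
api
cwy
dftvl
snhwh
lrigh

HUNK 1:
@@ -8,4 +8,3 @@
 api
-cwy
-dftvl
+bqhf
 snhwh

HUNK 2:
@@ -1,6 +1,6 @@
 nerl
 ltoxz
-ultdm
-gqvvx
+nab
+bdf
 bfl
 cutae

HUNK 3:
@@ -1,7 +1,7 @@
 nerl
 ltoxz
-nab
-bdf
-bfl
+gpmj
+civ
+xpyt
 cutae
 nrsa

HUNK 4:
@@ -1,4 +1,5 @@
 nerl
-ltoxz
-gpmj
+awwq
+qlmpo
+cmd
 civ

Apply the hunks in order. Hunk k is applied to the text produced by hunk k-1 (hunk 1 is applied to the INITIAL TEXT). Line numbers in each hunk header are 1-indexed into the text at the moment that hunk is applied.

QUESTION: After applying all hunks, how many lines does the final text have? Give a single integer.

Answer: 12

Derivation:
Hunk 1: at line 8 remove [cwy,dftvl] add [bqhf] -> 11 lines: nerl ltoxz ultdm gqvvx bfl cutae nrsa api bqhf snhwh lrigh
Hunk 2: at line 1 remove [ultdm,gqvvx] add [nab,bdf] -> 11 lines: nerl ltoxz nab bdf bfl cutae nrsa api bqhf snhwh lrigh
Hunk 3: at line 1 remove [nab,bdf,bfl] add [gpmj,civ,xpyt] -> 11 lines: nerl ltoxz gpmj civ xpyt cutae nrsa api bqhf snhwh lrigh
Hunk 4: at line 1 remove [ltoxz,gpmj] add [awwq,qlmpo,cmd] -> 12 lines: nerl awwq qlmpo cmd civ xpyt cutae nrsa api bqhf snhwh lrigh
Final line count: 12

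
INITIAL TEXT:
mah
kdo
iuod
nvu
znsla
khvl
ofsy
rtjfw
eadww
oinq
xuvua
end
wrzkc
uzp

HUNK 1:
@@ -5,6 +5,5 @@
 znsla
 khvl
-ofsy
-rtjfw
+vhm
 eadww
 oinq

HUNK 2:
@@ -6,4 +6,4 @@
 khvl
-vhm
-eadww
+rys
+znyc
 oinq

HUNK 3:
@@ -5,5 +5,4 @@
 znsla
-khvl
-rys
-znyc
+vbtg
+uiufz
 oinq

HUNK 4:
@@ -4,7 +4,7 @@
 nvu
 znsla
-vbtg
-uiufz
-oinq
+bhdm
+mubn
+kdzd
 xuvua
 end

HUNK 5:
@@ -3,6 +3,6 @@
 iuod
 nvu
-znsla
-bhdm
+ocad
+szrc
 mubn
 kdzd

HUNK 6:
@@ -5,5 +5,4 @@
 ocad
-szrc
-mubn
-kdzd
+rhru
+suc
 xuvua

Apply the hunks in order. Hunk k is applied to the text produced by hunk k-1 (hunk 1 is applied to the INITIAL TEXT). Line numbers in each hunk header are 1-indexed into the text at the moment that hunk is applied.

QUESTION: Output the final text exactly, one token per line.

Answer: mah
kdo
iuod
nvu
ocad
rhru
suc
xuvua
end
wrzkc
uzp

Derivation:
Hunk 1: at line 5 remove [ofsy,rtjfw] add [vhm] -> 13 lines: mah kdo iuod nvu znsla khvl vhm eadww oinq xuvua end wrzkc uzp
Hunk 2: at line 6 remove [vhm,eadww] add [rys,znyc] -> 13 lines: mah kdo iuod nvu znsla khvl rys znyc oinq xuvua end wrzkc uzp
Hunk 3: at line 5 remove [khvl,rys,znyc] add [vbtg,uiufz] -> 12 lines: mah kdo iuod nvu znsla vbtg uiufz oinq xuvua end wrzkc uzp
Hunk 4: at line 4 remove [vbtg,uiufz,oinq] add [bhdm,mubn,kdzd] -> 12 lines: mah kdo iuod nvu znsla bhdm mubn kdzd xuvua end wrzkc uzp
Hunk 5: at line 3 remove [znsla,bhdm] add [ocad,szrc] -> 12 lines: mah kdo iuod nvu ocad szrc mubn kdzd xuvua end wrzkc uzp
Hunk 6: at line 5 remove [szrc,mubn,kdzd] add [rhru,suc] -> 11 lines: mah kdo iuod nvu ocad rhru suc xuvua end wrzkc uzp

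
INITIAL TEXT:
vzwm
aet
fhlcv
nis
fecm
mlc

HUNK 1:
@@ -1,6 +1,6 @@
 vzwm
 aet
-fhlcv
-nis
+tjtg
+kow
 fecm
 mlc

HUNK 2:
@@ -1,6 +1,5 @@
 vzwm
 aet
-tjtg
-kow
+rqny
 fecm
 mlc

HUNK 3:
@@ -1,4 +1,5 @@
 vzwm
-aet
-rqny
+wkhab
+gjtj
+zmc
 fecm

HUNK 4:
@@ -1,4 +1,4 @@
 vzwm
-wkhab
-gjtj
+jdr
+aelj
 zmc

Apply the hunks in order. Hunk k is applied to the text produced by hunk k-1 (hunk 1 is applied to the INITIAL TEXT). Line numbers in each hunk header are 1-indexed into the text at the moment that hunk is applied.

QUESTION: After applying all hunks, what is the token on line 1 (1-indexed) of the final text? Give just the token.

Hunk 1: at line 1 remove [fhlcv,nis] add [tjtg,kow] -> 6 lines: vzwm aet tjtg kow fecm mlc
Hunk 2: at line 1 remove [tjtg,kow] add [rqny] -> 5 lines: vzwm aet rqny fecm mlc
Hunk 3: at line 1 remove [aet,rqny] add [wkhab,gjtj,zmc] -> 6 lines: vzwm wkhab gjtj zmc fecm mlc
Hunk 4: at line 1 remove [wkhab,gjtj] add [jdr,aelj] -> 6 lines: vzwm jdr aelj zmc fecm mlc
Final line 1: vzwm

Answer: vzwm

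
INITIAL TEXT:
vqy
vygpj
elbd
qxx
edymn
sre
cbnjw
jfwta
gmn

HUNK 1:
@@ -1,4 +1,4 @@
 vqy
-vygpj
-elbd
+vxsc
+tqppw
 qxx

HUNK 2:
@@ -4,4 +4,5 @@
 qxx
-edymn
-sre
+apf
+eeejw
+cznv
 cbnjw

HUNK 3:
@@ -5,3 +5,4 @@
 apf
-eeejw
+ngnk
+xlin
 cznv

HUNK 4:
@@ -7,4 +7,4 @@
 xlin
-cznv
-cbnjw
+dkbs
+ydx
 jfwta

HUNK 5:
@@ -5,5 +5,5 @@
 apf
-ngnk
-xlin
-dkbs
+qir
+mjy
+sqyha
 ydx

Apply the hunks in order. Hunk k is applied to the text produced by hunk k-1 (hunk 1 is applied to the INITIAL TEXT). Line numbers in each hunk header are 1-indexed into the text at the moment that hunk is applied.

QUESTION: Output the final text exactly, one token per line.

Answer: vqy
vxsc
tqppw
qxx
apf
qir
mjy
sqyha
ydx
jfwta
gmn

Derivation:
Hunk 1: at line 1 remove [vygpj,elbd] add [vxsc,tqppw] -> 9 lines: vqy vxsc tqppw qxx edymn sre cbnjw jfwta gmn
Hunk 2: at line 4 remove [edymn,sre] add [apf,eeejw,cznv] -> 10 lines: vqy vxsc tqppw qxx apf eeejw cznv cbnjw jfwta gmn
Hunk 3: at line 5 remove [eeejw] add [ngnk,xlin] -> 11 lines: vqy vxsc tqppw qxx apf ngnk xlin cznv cbnjw jfwta gmn
Hunk 4: at line 7 remove [cznv,cbnjw] add [dkbs,ydx] -> 11 lines: vqy vxsc tqppw qxx apf ngnk xlin dkbs ydx jfwta gmn
Hunk 5: at line 5 remove [ngnk,xlin,dkbs] add [qir,mjy,sqyha] -> 11 lines: vqy vxsc tqppw qxx apf qir mjy sqyha ydx jfwta gmn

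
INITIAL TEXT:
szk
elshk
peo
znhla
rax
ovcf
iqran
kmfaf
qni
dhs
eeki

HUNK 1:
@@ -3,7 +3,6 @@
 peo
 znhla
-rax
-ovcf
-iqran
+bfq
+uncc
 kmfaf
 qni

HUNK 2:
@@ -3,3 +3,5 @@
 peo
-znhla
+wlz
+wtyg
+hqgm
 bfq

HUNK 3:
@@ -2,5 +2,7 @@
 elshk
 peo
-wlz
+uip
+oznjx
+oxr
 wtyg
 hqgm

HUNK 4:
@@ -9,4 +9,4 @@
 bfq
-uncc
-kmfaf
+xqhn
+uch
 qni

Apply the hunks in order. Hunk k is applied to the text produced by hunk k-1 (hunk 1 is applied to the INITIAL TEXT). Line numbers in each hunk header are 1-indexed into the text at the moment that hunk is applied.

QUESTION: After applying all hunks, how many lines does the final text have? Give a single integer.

Hunk 1: at line 3 remove [rax,ovcf,iqran] add [bfq,uncc] -> 10 lines: szk elshk peo znhla bfq uncc kmfaf qni dhs eeki
Hunk 2: at line 3 remove [znhla] add [wlz,wtyg,hqgm] -> 12 lines: szk elshk peo wlz wtyg hqgm bfq uncc kmfaf qni dhs eeki
Hunk 3: at line 2 remove [wlz] add [uip,oznjx,oxr] -> 14 lines: szk elshk peo uip oznjx oxr wtyg hqgm bfq uncc kmfaf qni dhs eeki
Hunk 4: at line 9 remove [uncc,kmfaf] add [xqhn,uch] -> 14 lines: szk elshk peo uip oznjx oxr wtyg hqgm bfq xqhn uch qni dhs eeki
Final line count: 14

Answer: 14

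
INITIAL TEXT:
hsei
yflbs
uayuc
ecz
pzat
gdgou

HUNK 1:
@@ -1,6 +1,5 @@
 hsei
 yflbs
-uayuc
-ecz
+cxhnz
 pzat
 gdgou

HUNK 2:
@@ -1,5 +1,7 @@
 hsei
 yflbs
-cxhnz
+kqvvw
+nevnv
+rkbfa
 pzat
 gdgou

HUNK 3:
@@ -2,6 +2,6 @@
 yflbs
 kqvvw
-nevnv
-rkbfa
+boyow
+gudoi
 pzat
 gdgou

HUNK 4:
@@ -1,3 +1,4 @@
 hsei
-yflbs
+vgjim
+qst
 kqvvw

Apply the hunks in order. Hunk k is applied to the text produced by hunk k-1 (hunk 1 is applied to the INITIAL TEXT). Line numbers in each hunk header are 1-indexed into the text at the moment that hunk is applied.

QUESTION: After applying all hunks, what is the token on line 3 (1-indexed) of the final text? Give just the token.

Hunk 1: at line 1 remove [uayuc,ecz] add [cxhnz] -> 5 lines: hsei yflbs cxhnz pzat gdgou
Hunk 2: at line 1 remove [cxhnz] add [kqvvw,nevnv,rkbfa] -> 7 lines: hsei yflbs kqvvw nevnv rkbfa pzat gdgou
Hunk 3: at line 2 remove [nevnv,rkbfa] add [boyow,gudoi] -> 7 lines: hsei yflbs kqvvw boyow gudoi pzat gdgou
Hunk 4: at line 1 remove [yflbs] add [vgjim,qst] -> 8 lines: hsei vgjim qst kqvvw boyow gudoi pzat gdgou
Final line 3: qst

Answer: qst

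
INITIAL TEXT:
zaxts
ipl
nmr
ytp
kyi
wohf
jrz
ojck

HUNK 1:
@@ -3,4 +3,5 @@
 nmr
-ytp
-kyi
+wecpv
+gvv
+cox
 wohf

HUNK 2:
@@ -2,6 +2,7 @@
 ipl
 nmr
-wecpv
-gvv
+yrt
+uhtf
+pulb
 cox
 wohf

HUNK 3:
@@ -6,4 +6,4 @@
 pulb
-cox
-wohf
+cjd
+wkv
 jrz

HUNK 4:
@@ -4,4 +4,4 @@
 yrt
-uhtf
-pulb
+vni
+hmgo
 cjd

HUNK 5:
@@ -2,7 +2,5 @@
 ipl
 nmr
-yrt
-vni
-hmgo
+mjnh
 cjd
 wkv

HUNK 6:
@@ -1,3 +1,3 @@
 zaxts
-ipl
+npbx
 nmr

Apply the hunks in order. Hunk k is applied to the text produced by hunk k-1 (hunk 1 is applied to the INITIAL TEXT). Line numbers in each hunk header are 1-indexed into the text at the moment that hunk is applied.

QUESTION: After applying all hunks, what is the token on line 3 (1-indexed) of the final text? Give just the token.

Answer: nmr

Derivation:
Hunk 1: at line 3 remove [ytp,kyi] add [wecpv,gvv,cox] -> 9 lines: zaxts ipl nmr wecpv gvv cox wohf jrz ojck
Hunk 2: at line 2 remove [wecpv,gvv] add [yrt,uhtf,pulb] -> 10 lines: zaxts ipl nmr yrt uhtf pulb cox wohf jrz ojck
Hunk 3: at line 6 remove [cox,wohf] add [cjd,wkv] -> 10 lines: zaxts ipl nmr yrt uhtf pulb cjd wkv jrz ojck
Hunk 4: at line 4 remove [uhtf,pulb] add [vni,hmgo] -> 10 lines: zaxts ipl nmr yrt vni hmgo cjd wkv jrz ojck
Hunk 5: at line 2 remove [yrt,vni,hmgo] add [mjnh] -> 8 lines: zaxts ipl nmr mjnh cjd wkv jrz ojck
Hunk 6: at line 1 remove [ipl] add [npbx] -> 8 lines: zaxts npbx nmr mjnh cjd wkv jrz ojck
Final line 3: nmr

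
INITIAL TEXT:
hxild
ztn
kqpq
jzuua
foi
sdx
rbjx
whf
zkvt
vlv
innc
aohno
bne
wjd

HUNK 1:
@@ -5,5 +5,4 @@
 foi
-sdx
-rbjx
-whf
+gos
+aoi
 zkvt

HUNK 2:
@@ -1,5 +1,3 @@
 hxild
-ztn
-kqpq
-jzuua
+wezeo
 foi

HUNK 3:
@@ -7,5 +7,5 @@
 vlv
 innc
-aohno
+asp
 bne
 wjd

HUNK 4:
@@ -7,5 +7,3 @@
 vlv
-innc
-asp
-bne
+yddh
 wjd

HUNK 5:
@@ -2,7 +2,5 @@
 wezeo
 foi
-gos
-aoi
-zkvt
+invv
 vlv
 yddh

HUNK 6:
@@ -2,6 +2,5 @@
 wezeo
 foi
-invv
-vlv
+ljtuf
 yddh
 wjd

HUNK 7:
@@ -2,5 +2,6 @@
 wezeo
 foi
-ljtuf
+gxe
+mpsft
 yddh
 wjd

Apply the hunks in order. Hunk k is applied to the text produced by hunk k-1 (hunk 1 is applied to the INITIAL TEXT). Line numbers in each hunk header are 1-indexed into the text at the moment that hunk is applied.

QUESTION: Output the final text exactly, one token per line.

Answer: hxild
wezeo
foi
gxe
mpsft
yddh
wjd

Derivation:
Hunk 1: at line 5 remove [sdx,rbjx,whf] add [gos,aoi] -> 13 lines: hxild ztn kqpq jzuua foi gos aoi zkvt vlv innc aohno bne wjd
Hunk 2: at line 1 remove [ztn,kqpq,jzuua] add [wezeo] -> 11 lines: hxild wezeo foi gos aoi zkvt vlv innc aohno bne wjd
Hunk 3: at line 7 remove [aohno] add [asp] -> 11 lines: hxild wezeo foi gos aoi zkvt vlv innc asp bne wjd
Hunk 4: at line 7 remove [innc,asp,bne] add [yddh] -> 9 lines: hxild wezeo foi gos aoi zkvt vlv yddh wjd
Hunk 5: at line 2 remove [gos,aoi,zkvt] add [invv] -> 7 lines: hxild wezeo foi invv vlv yddh wjd
Hunk 6: at line 2 remove [invv,vlv] add [ljtuf] -> 6 lines: hxild wezeo foi ljtuf yddh wjd
Hunk 7: at line 2 remove [ljtuf] add [gxe,mpsft] -> 7 lines: hxild wezeo foi gxe mpsft yddh wjd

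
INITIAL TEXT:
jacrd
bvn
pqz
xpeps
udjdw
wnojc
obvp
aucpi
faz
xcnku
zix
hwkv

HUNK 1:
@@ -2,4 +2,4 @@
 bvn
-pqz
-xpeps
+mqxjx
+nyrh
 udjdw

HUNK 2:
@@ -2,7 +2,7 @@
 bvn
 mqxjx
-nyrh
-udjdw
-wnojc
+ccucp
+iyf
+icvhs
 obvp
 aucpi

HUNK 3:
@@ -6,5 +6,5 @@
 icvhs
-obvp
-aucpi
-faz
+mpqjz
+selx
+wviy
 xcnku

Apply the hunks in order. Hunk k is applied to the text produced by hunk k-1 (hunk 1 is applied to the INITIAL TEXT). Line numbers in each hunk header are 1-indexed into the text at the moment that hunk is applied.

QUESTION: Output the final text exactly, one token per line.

Hunk 1: at line 2 remove [pqz,xpeps] add [mqxjx,nyrh] -> 12 lines: jacrd bvn mqxjx nyrh udjdw wnojc obvp aucpi faz xcnku zix hwkv
Hunk 2: at line 2 remove [nyrh,udjdw,wnojc] add [ccucp,iyf,icvhs] -> 12 lines: jacrd bvn mqxjx ccucp iyf icvhs obvp aucpi faz xcnku zix hwkv
Hunk 3: at line 6 remove [obvp,aucpi,faz] add [mpqjz,selx,wviy] -> 12 lines: jacrd bvn mqxjx ccucp iyf icvhs mpqjz selx wviy xcnku zix hwkv

Answer: jacrd
bvn
mqxjx
ccucp
iyf
icvhs
mpqjz
selx
wviy
xcnku
zix
hwkv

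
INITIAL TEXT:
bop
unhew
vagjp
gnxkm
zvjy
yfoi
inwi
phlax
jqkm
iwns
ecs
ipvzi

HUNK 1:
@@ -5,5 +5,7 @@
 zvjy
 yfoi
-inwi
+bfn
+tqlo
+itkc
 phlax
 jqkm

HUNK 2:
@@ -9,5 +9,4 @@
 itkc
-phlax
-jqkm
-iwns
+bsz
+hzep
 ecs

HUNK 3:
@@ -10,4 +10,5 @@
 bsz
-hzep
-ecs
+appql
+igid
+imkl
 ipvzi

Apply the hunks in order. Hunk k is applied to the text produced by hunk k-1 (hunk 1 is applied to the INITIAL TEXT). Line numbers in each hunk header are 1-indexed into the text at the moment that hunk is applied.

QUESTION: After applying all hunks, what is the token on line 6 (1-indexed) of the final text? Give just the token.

Answer: yfoi

Derivation:
Hunk 1: at line 5 remove [inwi] add [bfn,tqlo,itkc] -> 14 lines: bop unhew vagjp gnxkm zvjy yfoi bfn tqlo itkc phlax jqkm iwns ecs ipvzi
Hunk 2: at line 9 remove [phlax,jqkm,iwns] add [bsz,hzep] -> 13 lines: bop unhew vagjp gnxkm zvjy yfoi bfn tqlo itkc bsz hzep ecs ipvzi
Hunk 3: at line 10 remove [hzep,ecs] add [appql,igid,imkl] -> 14 lines: bop unhew vagjp gnxkm zvjy yfoi bfn tqlo itkc bsz appql igid imkl ipvzi
Final line 6: yfoi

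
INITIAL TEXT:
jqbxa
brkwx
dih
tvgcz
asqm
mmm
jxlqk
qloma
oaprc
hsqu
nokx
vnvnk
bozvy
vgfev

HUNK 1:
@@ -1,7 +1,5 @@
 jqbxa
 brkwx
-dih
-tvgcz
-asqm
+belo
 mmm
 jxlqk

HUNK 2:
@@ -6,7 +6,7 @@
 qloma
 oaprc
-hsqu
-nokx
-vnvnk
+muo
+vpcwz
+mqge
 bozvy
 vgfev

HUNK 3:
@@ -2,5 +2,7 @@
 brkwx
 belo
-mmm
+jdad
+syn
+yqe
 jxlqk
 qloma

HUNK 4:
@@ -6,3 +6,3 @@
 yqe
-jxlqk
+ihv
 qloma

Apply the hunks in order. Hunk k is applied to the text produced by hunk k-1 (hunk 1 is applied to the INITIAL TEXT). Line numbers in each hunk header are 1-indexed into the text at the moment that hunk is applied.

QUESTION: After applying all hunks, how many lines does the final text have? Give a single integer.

Answer: 14

Derivation:
Hunk 1: at line 1 remove [dih,tvgcz,asqm] add [belo] -> 12 lines: jqbxa brkwx belo mmm jxlqk qloma oaprc hsqu nokx vnvnk bozvy vgfev
Hunk 2: at line 6 remove [hsqu,nokx,vnvnk] add [muo,vpcwz,mqge] -> 12 lines: jqbxa brkwx belo mmm jxlqk qloma oaprc muo vpcwz mqge bozvy vgfev
Hunk 3: at line 2 remove [mmm] add [jdad,syn,yqe] -> 14 lines: jqbxa brkwx belo jdad syn yqe jxlqk qloma oaprc muo vpcwz mqge bozvy vgfev
Hunk 4: at line 6 remove [jxlqk] add [ihv] -> 14 lines: jqbxa brkwx belo jdad syn yqe ihv qloma oaprc muo vpcwz mqge bozvy vgfev
Final line count: 14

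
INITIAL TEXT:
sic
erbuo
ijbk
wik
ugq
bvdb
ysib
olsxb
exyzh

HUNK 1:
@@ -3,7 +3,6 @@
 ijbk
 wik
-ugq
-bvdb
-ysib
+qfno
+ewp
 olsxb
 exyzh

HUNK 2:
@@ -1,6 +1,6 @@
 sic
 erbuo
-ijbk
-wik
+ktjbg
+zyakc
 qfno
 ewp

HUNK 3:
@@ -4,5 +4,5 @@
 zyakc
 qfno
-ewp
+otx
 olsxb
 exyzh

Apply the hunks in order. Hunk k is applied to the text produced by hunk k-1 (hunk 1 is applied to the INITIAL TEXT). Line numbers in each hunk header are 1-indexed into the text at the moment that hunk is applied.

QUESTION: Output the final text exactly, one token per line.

Answer: sic
erbuo
ktjbg
zyakc
qfno
otx
olsxb
exyzh

Derivation:
Hunk 1: at line 3 remove [ugq,bvdb,ysib] add [qfno,ewp] -> 8 lines: sic erbuo ijbk wik qfno ewp olsxb exyzh
Hunk 2: at line 1 remove [ijbk,wik] add [ktjbg,zyakc] -> 8 lines: sic erbuo ktjbg zyakc qfno ewp olsxb exyzh
Hunk 3: at line 4 remove [ewp] add [otx] -> 8 lines: sic erbuo ktjbg zyakc qfno otx olsxb exyzh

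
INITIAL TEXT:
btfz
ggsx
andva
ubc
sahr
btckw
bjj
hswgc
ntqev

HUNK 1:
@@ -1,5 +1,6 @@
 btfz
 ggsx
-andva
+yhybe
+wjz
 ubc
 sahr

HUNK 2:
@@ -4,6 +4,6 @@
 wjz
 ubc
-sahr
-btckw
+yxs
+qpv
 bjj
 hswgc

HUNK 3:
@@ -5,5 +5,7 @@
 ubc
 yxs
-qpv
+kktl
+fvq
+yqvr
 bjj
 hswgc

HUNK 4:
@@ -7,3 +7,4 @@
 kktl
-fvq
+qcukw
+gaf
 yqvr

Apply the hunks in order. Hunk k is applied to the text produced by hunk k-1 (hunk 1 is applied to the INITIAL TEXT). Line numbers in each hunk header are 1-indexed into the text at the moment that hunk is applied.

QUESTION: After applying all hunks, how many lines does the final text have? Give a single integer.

Hunk 1: at line 1 remove [andva] add [yhybe,wjz] -> 10 lines: btfz ggsx yhybe wjz ubc sahr btckw bjj hswgc ntqev
Hunk 2: at line 4 remove [sahr,btckw] add [yxs,qpv] -> 10 lines: btfz ggsx yhybe wjz ubc yxs qpv bjj hswgc ntqev
Hunk 3: at line 5 remove [qpv] add [kktl,fvq,yqvr] -> 12 lines: btfz ggsx yhybe wjz ubc yxs kktl fvq yqvr bjj hswgc ntqev
Hunk 4: at line 7 remove [fvq] add [qcukw,gaf] -> 13 lines: btfz ggsx yhybe wjz ubc yxs kktl qcukw gaf yqvr bjj hswgc ntqev
Final line count: 13

Answer: 13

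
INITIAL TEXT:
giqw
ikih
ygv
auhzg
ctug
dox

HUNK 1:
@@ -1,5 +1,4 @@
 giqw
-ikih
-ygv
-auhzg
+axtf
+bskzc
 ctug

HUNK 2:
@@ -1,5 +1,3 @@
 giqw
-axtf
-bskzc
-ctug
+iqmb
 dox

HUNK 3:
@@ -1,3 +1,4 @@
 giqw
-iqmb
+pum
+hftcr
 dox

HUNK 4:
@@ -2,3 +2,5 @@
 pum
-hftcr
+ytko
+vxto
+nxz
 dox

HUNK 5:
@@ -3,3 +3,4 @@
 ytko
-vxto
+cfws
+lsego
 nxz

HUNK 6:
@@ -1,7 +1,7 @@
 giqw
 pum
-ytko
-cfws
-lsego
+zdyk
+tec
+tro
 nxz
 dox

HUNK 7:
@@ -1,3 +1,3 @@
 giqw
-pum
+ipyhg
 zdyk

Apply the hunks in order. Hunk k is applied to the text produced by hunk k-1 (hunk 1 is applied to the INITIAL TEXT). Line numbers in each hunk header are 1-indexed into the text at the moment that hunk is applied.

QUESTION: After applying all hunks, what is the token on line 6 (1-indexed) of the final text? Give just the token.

Answer: nxz

Derivation:
Hunk 1: at line 1 remove [ikih,ygv,auhzg] add [axtf,bskzc] -> 5 lines: giqw axtf bskzc ctug dox
Hunk 2: at line 1 remove [axtf,bskzc,ctug] add [iqmb] -> 3 lines: giqw iqmb dox
Hunk 3: at line 1 remove [iqmb] add [pum,hftcr] -> 4 lines: giqw pum hftcr dox
Hunk 4: at line 2 remove [hftcr] add [ytko,vxto,nxz] -> 6 lines: giqw pum ytko vxto nxz dox
Hunk 5: at line 3 remove [vxto] add [cfws,lsego] -> 7 lines: giqw pum ytko cfws lsego nxz dox
Hunk 6: at line 1 remove [ytko,cfws,lsego] add [zdyk,tec,tro] -> 7 lines: giqw pum zdyk tec tro nxz dox
Hunk 7: at line 1 remove [pum] add [ipyhg] -> 7 lines: giqw ipyhg zdyk tec tro nxz dox
Final line 6: nxz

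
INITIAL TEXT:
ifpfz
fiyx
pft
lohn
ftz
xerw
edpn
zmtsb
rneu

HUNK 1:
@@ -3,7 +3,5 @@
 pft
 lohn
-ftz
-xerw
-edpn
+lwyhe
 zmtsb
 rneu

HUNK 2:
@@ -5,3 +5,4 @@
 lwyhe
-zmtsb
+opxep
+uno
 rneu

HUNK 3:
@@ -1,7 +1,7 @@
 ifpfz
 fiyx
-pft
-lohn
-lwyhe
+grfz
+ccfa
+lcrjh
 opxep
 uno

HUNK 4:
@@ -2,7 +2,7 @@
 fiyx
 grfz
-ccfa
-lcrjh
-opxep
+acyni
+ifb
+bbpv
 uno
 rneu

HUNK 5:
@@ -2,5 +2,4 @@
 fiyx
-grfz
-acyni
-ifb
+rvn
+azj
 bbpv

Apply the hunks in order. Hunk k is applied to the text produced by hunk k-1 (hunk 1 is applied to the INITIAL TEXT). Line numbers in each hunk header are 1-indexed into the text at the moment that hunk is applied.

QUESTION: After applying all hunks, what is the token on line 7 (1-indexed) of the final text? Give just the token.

Hunk 1: at line 3 remove [ftz,xerw,edpn] add [lwyhe] -> 7 lines: ifpfz fiyx pft lohn lwyhe zmtsb rneu
Hunk 2: at line 5 remove [zmtsb] add [opxep,uno] -> 8 lines: ifpfz fiyx pft lohn lwyhe opxep uno rneu
Hunk 3: at line 1 remove [pft,lohn,lwyhe] add [grfz,ccfa,lcrjh] -> 8 lines: ifpfz fiyx grfz ccfa lcrjh opxep uno rneu
Hunk 4: at line 2 remove [ccfa,lcrjh,opxep] add [acyni,ifb,bbpv] -> 8 lines: ifpfz fiyx grfz acyni ifb bbpv uno rneu
Hunk 5: at line 2 remove [grfz,acyni,ifb] add [rvn,azj] -> 7 lines: ifpfz fiyx rvn azj bbpv uno rneu
Final line 7: rneu

Answer: rneu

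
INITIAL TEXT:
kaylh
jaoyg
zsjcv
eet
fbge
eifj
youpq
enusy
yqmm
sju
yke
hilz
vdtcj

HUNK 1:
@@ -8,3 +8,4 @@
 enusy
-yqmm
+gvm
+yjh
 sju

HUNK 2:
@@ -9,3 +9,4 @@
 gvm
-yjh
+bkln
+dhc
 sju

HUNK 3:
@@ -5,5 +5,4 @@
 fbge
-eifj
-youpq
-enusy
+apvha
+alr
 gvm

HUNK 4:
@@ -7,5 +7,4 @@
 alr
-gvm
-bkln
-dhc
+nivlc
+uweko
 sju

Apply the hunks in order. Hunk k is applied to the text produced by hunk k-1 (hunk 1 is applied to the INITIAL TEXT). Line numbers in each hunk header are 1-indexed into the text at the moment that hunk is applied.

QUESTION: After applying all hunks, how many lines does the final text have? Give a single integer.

Hunk 1: at line 8 remove [yqmm] add [gvm,yjh] -> 14 lines: kaylh jaoyg zsjcv eet fbge eifj youpq enusy gvm yjh sju yke hilz vdtcj
Hunk 2: at line 9 remove [yjh] add [bkln,dhc] -> 15 lines: kaylh jaoyg zsjcv eet fbge eifj youpq enusy gvm bkln dhc sju yke hilz vdtcj
Hunk 3: at line 5 remove [eifj,youpq,enusy] add [apvha,alr] -> 14 lines: kaylh jaoyg zsjcv eet fbge apvha alr gvm bkln dhc sju yke hilz vdtcj
Hunk 4: at line 7 remove [gvm,bkln,dhc] add [nivlc,uweko] -> 13 lines: kaylh jaoyg zsjcv eet fbge apvha alr nivlc uweko sju yke hilz vdtcj
Final line count: 13

Answer: 13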